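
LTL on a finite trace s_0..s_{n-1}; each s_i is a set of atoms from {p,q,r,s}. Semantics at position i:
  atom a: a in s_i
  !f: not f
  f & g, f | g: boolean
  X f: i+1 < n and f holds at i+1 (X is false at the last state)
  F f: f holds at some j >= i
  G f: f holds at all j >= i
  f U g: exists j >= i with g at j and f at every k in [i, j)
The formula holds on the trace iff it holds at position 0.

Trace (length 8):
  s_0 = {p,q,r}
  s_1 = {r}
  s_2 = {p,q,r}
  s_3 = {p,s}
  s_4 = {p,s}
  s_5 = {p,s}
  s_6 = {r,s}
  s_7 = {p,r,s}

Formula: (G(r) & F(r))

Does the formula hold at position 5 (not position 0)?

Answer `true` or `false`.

Answer: false

Derivation:
s_0={p,q,r}: (G(r) & F(r))=False G(r)=False r=True F(r)=True
s_1={r}: (G(r) & F(r))=False G(r)=False r=True F(r)=True
s_2={p,q,r}: (G(r) & F(r))=False G(r)=False r=True F(r)=True
s_3={p,s}: (G(r) & F(r))=False G(r)=False r=False F(r)=True
s_4={p,s}: (G(r) & F(r))=False G(r)=False r=False F(r)=True
s_5={p,s}: (G(r) & F(r))=False G(r)=False r=False F(r)=True
s_6={r,s}: (G(r) & F(r))=True G(r)=True r=True F(r)=True
s_7={p,r,s}: (G(r) & F(r))=True G(r)=True r=True F(r)=True
Evaluating at position 5: result = False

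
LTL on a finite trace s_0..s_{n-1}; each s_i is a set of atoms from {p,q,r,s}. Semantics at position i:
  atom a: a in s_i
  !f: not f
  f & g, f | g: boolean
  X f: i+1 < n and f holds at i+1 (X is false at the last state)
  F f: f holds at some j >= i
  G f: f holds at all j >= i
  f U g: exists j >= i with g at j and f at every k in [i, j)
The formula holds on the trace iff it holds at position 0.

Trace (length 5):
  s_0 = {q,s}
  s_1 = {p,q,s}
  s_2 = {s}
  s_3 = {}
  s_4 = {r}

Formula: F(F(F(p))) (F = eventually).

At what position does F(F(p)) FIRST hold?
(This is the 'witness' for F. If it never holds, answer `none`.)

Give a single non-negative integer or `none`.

Answer: 0

Derivation:
s_0={q,s}: F(F(p))=True F(p)=True p=False
s_1={p,q,s}: F(F(p))=True F(p)=True p=True
s_2={s}: F(F(p))=False F(p)=False p=False
s_3={}: F(F(p))=False F(p)=False p=False
s_4={r}: F(F(p))=False F(p)=False p=False
F(F(F(p))) holds; first witness at position 0.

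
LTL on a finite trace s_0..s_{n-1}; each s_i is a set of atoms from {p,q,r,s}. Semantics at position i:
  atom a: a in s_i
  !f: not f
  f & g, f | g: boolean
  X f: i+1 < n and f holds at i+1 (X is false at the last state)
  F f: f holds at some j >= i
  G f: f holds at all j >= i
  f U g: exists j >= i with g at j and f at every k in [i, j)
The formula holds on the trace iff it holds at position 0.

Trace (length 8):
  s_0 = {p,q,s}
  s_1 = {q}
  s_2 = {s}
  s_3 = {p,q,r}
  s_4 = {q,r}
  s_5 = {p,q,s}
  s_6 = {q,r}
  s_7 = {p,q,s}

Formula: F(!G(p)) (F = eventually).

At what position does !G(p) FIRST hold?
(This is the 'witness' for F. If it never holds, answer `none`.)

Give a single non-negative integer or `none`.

Answer: 0

Derivation:
s_0={p,q,s}: !G(p)=True G(p)=False p=True
s_1={q}: !G(p)=True G(p)=False p=False
s_2={s}: !G(p)=True G(p)=False p=False
s_3={p,q,r}: !G(p)=True G(p)=False p=True
s_4={q,r}: !G(p)=True G(p)=False p=False
s_5={p,q,s}: !G(p)=True G(p)=False p=True
s_6={q,r}: !G(p)=True G(p)=False p=False
s_7={p,q,s}: !G(p)=False G(p)=True p=True
F(!G(p)) holds; first witness at position 0.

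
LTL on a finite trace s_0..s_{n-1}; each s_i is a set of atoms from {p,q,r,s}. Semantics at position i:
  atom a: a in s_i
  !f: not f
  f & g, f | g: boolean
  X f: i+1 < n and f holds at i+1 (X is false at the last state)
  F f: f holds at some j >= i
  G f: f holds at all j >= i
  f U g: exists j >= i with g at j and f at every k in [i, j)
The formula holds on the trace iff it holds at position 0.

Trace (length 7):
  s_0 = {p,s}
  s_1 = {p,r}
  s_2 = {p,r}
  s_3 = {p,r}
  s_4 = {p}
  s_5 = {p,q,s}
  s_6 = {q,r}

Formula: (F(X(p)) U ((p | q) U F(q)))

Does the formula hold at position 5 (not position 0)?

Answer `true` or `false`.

Answer: true

Derivation:
s_0={p,s}: (F(X(p)) U ((p | q) U F(q)))=True F(X(p))=True X(p)=True p=True ((p | q) U F(q))=True (p | q)=True q=False F(q)=True
s_1={p,r}: (F(X(p)) U ((p | q) U F(q)))=True F(X(p))=True X(p)=True p=True ((p | q) U F(q))=True (p | q)=True q=False F(q)=True
s_2={p,r}: (F(X(p)) U ((p | q) U F(q)))=True F(X(p))=True X(p)=True p=True ((p | q) U F(q))=True (p | q)=True q=False F(q)=True
s_3={p,r}: (F(X(p)) U ((p | q) U F(q)))=True F(X(p))=True X(p)=True p=True ((p | q) U F(q))=True (p | q)=True q=False F(q)=True
s_4={p}: (F(X(p)) U ((p | q) U F(q)))=True F(X(p))=True X(p)=True p=True ((p | q) U F(q))=True (p | q)=True q=False F(q)=True
s_5={p,q,s}: (F(X(p)) U ((p | q) U F(q)))=True F(X(p))=False X(p)=False p=True ((p | q) U F(q))=True (p | q)=True q=True F(q)=True
s_6={q,r}: (F(X(p)) U ((p | q) U F(q)))=True F(X(p))=False X(p)=False p=False ((p | q) U F(q))=True (p | q)=True q=True F(q)=True
Evaluating at position 5: result = True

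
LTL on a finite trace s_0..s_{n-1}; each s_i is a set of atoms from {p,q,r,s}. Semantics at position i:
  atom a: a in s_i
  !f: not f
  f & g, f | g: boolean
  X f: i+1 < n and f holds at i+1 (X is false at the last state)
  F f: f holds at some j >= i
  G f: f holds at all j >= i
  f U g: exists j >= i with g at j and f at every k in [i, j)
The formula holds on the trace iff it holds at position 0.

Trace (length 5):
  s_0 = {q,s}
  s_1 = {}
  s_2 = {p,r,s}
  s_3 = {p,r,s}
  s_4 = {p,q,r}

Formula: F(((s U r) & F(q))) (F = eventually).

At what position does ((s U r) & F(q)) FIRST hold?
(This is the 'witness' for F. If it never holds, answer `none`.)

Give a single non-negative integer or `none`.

Answer: 2

Derivation:
s_0={q,s}: ((s U r) & F(q))=False (s U r)=False s=True r=False F(q)=True q=True
s_1={}: ((s U r) & F(q))=False (s U r)=False s=False r=False F(q)=True q=False
s_2={p,r,s}: ((s U r) & F(q))=True (s U r)=True s=True r=True F(q)=True q=False
s_3={p,r,s}: ((s U r) & F(q))=True (s U r)=True s=True r=True F(q)=True q=False
s_4={p,q,r}: ((s U r) & F(q))=True (s U r)=True s=False r=True F(q)=True q=True
F(((s U r) & F(q))) holds; first witness at position 2.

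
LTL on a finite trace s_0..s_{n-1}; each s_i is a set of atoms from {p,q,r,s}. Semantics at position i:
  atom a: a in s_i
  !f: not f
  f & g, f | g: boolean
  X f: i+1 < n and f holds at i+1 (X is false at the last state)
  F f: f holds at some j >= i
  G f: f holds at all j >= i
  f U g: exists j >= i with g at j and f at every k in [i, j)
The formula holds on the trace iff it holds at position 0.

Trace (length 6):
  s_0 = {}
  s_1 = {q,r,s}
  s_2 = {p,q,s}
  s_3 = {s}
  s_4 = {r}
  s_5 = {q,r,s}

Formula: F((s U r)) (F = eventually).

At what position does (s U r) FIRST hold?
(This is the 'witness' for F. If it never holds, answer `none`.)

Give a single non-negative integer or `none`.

Answer: 1

Derivation:
s_0={}: (s U r)=False s=False r=False
s_1={q,r,s}: (s U r)=True s=True r=True
s_2={p,q,s}: (s U r)=True s=True r=False
s_3={s}: (s U r)=True s=True r=False
s_4={r}: (s U r)=True s=False r=True
s_5={q,r,s}: (s U r)=True s=True r=True
F((s U r)) holds; first witness at position 1.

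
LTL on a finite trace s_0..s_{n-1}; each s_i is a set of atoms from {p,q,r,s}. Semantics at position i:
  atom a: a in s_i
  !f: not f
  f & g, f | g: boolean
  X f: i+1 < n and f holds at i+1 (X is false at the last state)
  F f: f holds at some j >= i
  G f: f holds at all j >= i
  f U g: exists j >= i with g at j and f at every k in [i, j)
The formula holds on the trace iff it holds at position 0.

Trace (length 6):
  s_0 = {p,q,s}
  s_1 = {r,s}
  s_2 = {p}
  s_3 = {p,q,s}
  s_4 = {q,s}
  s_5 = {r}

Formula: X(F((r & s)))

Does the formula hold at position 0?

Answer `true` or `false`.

Answer: true

Derivation:
s_0={p,q,s}: X(F((r & s)))=True F((r & s))=True (r & s)=False r=False s=True
s_1={r,s}: X(F((r & s)))=False F((r & s))=True (r & s)=True r=True s=True
s_2={p}: X(F((r & s)))=False F((r & s))=False (r & s)=False r=False s=False
s_3={p,q,s}: X(F((r & s)))=False F((r & s))=False (r & s)=False r=False s=True
s_4={q,s}: X(F((r & s)))=False F((r & s))=False (r & s)=False r=False s=True
s_5={r}: X(F((r & s)))=False F((r & s))=False (r & s)=False r=True s=False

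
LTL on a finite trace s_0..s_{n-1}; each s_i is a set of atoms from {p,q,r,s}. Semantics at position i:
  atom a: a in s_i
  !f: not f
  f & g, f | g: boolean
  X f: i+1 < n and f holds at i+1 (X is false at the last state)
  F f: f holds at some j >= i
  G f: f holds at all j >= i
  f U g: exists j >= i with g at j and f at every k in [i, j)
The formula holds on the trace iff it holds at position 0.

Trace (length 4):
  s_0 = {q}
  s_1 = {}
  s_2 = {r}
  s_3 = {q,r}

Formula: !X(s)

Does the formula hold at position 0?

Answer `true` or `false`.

s_0={q}: !X(s)=True X(s)=False s=False
s_1={}: !X(s)=True X(s)=False s=False
s_2={r}: !X(s)=True X(s)=False s=False
s_3={q,r}: !X(s)=True X(s)=False s=False

Answer: true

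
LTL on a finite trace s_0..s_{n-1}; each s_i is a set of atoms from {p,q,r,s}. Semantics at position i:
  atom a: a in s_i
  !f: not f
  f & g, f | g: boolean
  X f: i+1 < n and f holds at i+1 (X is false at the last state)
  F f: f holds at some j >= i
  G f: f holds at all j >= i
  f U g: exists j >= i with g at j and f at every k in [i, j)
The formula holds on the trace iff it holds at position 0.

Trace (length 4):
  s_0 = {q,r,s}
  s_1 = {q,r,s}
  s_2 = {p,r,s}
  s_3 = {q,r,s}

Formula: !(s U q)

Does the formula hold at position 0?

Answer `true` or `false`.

s_0={q,r,s}: !(s U q)=False (s U q)=True s=True q=True
s_1={q,r,s}: !(s U q)=False (s U q)=True s=True q=True
s_2={p,r,s}: !(s U q)=False (s U q)=True s=True q=False
s_3={q,r,s}: !(s U q)=False (s U q)=True s=True q=True

Answer: false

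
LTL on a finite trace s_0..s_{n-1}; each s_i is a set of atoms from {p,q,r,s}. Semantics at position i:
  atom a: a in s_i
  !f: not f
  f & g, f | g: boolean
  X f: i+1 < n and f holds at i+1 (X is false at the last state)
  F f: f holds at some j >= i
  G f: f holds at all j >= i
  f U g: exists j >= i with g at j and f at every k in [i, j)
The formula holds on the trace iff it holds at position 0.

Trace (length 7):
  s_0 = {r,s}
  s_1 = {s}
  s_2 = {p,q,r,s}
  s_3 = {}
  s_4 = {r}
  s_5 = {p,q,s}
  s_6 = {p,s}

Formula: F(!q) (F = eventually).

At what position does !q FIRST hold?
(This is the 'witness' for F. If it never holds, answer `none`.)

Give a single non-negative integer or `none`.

Answer: 0

Derivation:
s_0={r,s}: !q=True q=False
s_1={s}: !q=True q=False
s_2={p,q,r,s}: !q=False q=True
s_3={}: !q=True q=False
s_4={r}: !q=True q=False
s_5={p,q,s}: !q=False q=True
s_6={p,s}: !q=True q=False
F(!q) holds; first witness at position 0.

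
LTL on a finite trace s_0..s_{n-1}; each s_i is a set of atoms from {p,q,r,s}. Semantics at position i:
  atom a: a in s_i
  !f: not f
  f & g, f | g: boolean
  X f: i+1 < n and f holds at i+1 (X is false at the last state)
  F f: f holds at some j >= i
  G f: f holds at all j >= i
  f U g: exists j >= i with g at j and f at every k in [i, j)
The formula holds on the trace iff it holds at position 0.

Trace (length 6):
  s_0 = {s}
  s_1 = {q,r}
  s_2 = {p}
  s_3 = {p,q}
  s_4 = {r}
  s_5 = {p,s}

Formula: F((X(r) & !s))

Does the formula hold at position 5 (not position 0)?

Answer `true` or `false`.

s_0={s}: F((X(r) & !s))=True (X(r) & !s)=False X(r)=True r=False !s=False s=True
s_1={q,r}: F((X(r) & !s))=True (X(r) & !s)=False X(r)=False r=True !s=True s=False
s_2={p}: F((X(r) & !s))=True (X(r) & !s)=False X(r)=False r=False !s=True s=False
s_3={p,q}: F((X(r) & !s))=True (X(r) & !s)=True X(r)=True r=False !s=True s=False
s_4={r}: F((X(r) & !s))=False (X(r) & !s)=False X(r)=False r=True !s=True s=False
s_5={p,s}: F((X(r) & !s))=False (X(r) & !s)=False X(r)=False r=False !s=False s=True
Evaluating at position 5: result = False

Answer: false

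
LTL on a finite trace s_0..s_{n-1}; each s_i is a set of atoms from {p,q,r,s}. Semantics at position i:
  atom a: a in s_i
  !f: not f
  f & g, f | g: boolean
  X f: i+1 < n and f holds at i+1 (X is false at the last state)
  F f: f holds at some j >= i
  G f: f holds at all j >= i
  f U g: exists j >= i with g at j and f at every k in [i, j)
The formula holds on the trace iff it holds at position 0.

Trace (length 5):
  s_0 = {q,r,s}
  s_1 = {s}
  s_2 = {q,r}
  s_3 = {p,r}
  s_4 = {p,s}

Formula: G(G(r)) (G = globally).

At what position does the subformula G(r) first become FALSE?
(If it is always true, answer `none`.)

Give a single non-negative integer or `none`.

s_0={q,r,s}: G(r)=False r=True
s_1={s}: G(r)=False r=False
s_2={q,r}: G(r)=False r=True
s_3={p,r}: G(r)=False r=True
s_4={p,s}: G(r)=False r=False
G(G(r)) holds globally = False
First violation at position 0.

Answer: 0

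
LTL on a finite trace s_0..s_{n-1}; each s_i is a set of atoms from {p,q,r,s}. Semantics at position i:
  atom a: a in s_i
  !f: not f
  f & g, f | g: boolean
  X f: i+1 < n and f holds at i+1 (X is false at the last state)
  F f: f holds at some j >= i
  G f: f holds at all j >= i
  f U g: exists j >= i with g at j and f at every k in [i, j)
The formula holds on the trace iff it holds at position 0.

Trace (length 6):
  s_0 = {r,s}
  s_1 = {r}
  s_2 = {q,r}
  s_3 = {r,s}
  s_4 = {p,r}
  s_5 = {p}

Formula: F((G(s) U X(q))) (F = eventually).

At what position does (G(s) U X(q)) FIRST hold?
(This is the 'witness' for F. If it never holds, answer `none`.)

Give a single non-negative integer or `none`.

Answer: 1

Derivation:
s_0={r,s}: (G(s) U X(q))=False G(s)=False s=True X(q)=False q=False
s_1={r}: (G(s) U X(q))=True G(s)=False s=False X(q)=True q=False
s_2={q,r}: (G(s) U X(q))=False G(s)=False s=False X(q)=False q=True
s_3={r,s}: (G(s) U X(q))=False G(s)=False s=True X(q)=False q=False
s_4={p,r}: (G(s) U X(q))=False G(s)=False s=False X(q)=False q=False
s_5={p}: (G(s) U X(q))=False G(s)=False s=False X(q)=False q=False
F((G(s) U X(q))) holds; first witness at position 1.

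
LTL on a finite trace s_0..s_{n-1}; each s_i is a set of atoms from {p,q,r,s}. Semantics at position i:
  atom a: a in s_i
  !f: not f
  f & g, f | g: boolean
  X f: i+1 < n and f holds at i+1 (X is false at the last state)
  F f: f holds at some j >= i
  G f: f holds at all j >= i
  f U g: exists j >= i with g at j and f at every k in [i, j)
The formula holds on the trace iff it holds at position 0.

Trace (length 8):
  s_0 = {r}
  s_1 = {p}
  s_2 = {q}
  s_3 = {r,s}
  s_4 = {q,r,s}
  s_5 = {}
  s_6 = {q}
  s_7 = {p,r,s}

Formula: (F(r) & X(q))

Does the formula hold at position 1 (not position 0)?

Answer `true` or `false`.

s_0={r}: (F(r) & X(q))=False F(r)=True r=True X(q)=False q=False
s_1={p}: (F(r) & X(q))=True F(r)=True r=False X(q)=True q=False
s_2={q}: (F(r) & X(q))=False F(r)=True r=False X(q)=False q=True
s_3={r,s}: (F(r) & X(q))=True F(r)=True r=True X(q)=True q=False
s_4={q,r,s}: (F(r) & X(q))=False F(r)=True r=True X(q)=False q=True
s_5={}: (F(r) & X(q))=True F(r)=True r=False X(q)=True q=False
s_6={q}: (F(r) & X(q))=False F(r)=True r=False X(q)=False q=True
s_7={p,r,s}: (F(r) & X(q))=False F(r)=True r=True X(q)=False q=False
Evaluating at position 1: result = True

Answer: true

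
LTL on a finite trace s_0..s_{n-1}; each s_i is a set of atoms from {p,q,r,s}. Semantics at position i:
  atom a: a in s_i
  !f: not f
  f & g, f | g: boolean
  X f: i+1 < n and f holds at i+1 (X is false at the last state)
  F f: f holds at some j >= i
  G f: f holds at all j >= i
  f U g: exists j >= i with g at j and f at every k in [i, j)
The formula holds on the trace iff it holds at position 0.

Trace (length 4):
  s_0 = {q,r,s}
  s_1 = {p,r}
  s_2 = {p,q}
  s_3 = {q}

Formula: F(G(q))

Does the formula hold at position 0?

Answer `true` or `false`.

s_0={q,r,s}: F(G(q))=True G(q)=False q=True
s_1={p,r}: F(G(q))=True G(q)=False q=False
s_2={p,q}: F(G(q))=True G(q)=True q=True
s_3={q}: F(G(q))=True G(q)=True q=True

Answer: true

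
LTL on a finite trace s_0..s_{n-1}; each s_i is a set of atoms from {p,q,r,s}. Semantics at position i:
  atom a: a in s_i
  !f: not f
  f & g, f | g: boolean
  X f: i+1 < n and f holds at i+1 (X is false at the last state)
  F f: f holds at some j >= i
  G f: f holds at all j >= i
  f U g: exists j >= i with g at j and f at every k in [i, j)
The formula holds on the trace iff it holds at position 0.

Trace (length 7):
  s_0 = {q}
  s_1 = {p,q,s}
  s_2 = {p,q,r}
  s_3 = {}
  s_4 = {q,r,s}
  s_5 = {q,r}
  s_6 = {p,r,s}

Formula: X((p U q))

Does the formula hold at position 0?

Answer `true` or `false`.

Answer: true

Derivation:
s_0={q}: X((p U q))=True (p U q)=True p=False q=True
s_1={p,q,s}: X((p U q))=True (p U q)=True p=True q=True
s_2={p,q,r}: X((p U q))=False (p U q)=True p=True q=True
s_3={}: X((p U q))=True (p U q)=False p=False q=False
s_4={q,r,s}: X((p U q))=True (p U q)=True p=False q=True
s_5={q,r}: X((p U q))=False (p U q)=True p=False q=True
s_6={p,r,s}: X((p U q))=False (p U q)=False p=True q=False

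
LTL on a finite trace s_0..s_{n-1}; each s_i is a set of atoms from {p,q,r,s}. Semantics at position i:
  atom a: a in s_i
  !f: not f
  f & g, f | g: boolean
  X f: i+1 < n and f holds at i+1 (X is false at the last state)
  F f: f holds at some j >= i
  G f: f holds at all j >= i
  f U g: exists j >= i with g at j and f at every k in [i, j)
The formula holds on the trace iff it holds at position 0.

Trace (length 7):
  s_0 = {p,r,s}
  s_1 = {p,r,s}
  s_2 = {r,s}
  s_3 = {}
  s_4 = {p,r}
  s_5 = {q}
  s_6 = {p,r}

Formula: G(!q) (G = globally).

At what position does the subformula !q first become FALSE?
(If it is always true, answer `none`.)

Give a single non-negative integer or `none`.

Answer: 5

Derivation:
s_0={p,r,s}: !q=True q=False
s_1={p,r,s}: !q=True q=False
s_2={r,s}: !q=True q=False
s_3={}: !q=True q=False
s_4={p,r}: !q=True q=False
s_5={q}: !q=False q=True
s_6={p,r}: !q=True q=False
G(!q) holds globally = False
First violation at position 5.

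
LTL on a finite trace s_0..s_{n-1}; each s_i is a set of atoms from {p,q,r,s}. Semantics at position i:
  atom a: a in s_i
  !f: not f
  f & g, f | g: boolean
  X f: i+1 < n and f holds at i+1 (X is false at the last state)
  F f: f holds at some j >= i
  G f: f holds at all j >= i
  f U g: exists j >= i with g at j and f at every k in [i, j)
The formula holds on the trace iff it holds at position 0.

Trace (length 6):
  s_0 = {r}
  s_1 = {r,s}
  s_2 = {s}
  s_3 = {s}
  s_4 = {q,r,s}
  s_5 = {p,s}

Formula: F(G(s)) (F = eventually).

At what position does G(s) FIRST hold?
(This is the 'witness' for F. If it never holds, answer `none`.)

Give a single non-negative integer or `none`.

s_0={r}: G(s)=False s=False
s_1={r,s}: G(s)=True s=True
s_2={s}: G(s)=True s=True
s_3={s}: G(s)=True s=True
s_4={q,r,s}: G(s)=True s=True
s_5={p,s}: G(s)=True s=True
F(G(s)) holds; first witness at position 1.

Answer: 1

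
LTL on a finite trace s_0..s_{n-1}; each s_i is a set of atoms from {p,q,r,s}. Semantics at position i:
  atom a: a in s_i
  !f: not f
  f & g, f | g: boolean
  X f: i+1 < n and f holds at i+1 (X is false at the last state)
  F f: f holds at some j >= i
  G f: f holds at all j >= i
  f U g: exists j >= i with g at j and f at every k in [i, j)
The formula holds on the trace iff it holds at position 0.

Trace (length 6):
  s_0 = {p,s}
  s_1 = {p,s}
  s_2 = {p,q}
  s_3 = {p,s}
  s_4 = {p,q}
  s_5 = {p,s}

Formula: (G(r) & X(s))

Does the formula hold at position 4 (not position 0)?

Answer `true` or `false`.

s_0={p,s}: (G(r) & X(s))=False G(r)=False r=False X(s)=True s=True
s_1={p,s}: (G(r) & X(s))=False G(r)=False r=False X(s)=False s=True
s_2={p,q}: (G(r) & X(s))=False G(r)=False r=False X(s)=True s=False
s_3={p,s}: (G(r) & X(s))=False G(r)=False r=False X(s)=False s=True
s_4={p,q}: (G(r) & X(s))=False G(r)=False r=False X(s)=True s=False
s_5={p,s}: (G(r) & X(s))=False G(r)=False r=False X(s)=False s=True
Evaluating at position 4: result = False

Answer: false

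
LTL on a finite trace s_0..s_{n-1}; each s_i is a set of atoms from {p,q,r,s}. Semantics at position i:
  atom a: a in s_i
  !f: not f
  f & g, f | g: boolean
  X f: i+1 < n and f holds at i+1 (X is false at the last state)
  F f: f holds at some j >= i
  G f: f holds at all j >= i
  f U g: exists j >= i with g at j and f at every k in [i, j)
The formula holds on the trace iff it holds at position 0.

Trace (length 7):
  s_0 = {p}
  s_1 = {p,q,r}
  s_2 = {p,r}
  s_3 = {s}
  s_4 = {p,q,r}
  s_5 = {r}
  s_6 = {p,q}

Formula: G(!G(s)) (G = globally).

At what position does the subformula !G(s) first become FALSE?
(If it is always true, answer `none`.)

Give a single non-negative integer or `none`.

Answer: none

Derivation:
s_0={p}: !G(s)=True G(s)=False s=False
s_1={p,q,r}: !G(s)=True G(s)=False s=False
s_2={p,r}: !G(s)=True G(s)=False s=False
s_3={s}: !G(s)=True G(s)=False s=True
s_4={p,q,r}: !G(s)=True G(s)=False s=False
s_5={r}: !G(s)=True G(s)=False s=False
s_6={p,q}: !G(s)=True G(s)=False s=False
G(!G(s)) holds globally = True
No violation — formula holds at every position.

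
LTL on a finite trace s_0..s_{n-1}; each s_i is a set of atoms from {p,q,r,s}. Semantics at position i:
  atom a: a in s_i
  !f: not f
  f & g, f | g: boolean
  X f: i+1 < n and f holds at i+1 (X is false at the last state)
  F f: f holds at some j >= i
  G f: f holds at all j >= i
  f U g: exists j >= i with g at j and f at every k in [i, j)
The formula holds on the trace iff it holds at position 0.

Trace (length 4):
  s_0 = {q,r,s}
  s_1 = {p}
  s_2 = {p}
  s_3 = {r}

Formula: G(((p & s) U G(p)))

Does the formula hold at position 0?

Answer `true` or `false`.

Answer: false

Derivation:
s_0={q,r,s}: G(((p & s) U G(p)))=False ((p & s) U G(p))=False (p & s)=False p=False s=True G(p)=False
s_1={p}: G(((p & s) U G(p)))=False ((p & s) U G(p))=False (p & s)=False p=True s=False G(p)=False
s_2={p}: G(((p & s) U G(p)))=False ((p & s) U G(p))=False (p & s)=False p=True s=False G(p)=False
s_3={r}: G(((p & s) U G(p)))=False ((p & s) U G(p))=False (p & s)=False p=False s=False G(p)=False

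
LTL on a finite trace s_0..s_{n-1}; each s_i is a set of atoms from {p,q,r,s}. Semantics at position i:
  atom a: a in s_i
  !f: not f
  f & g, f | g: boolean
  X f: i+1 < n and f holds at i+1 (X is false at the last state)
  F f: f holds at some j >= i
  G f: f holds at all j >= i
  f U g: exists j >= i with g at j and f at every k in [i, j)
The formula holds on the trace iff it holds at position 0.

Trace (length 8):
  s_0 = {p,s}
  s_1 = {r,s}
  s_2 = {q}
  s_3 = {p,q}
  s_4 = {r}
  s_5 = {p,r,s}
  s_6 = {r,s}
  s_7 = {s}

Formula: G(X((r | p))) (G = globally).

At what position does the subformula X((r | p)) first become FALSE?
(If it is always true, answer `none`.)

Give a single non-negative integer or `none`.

Answer: 1

Derivation:
s_0={p,s}: X((r | p))=True (r | p)=True r=False p=True
s_1={r,s}: X((r | p))=False (r | p)=True r=True p=False
s_2={q}: X((r | p))=True (r | p)=False r=False p=False
s_3={p,q}: X((r | p))=True (r | p)=True r=False p=True
s_4={r}: X((r | p))=True (r | p)=True r=True p=False
s_5={p,r,s}: X((r | p))=True (r | p)=True r=True p=True
s_6={r,s}: X((r | p))=False (r | p)=True r=True p=False
s_7={s}: X((r | p))=False (r | p)=False r=False p=False
G(X((r | p))) holds globally = False
First violation at position 1.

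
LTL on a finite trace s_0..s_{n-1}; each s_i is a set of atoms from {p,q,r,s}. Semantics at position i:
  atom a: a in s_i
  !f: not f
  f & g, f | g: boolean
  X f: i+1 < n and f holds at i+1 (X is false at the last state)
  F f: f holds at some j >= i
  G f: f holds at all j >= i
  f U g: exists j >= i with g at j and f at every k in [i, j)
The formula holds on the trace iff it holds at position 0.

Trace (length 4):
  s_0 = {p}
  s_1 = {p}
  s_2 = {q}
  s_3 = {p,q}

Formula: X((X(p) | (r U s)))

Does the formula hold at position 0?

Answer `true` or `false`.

Answer: false

Derivation:
s_0={p}: X((X(p) | (r U s)))=False (X(p) | (r U s))=True X(p)=True p=True (r U s)=False r=False s=False
s_1={p}: X((X(p) | (r U s)))=True (X(p) | (r U s))=False X(p)=False p=True (r U s)=False r=False s=False
s_2={q}: X((X(p) | (r U s)))=False (X(p) | (r U s))=True X(p)=True p=False (r U s)=False r=False s=False
s_3={p,q}: X((X(p) | (r U s)))=False (X(p) | (r U s))=False X(p)=False p=True (r U s)=False r=False s=False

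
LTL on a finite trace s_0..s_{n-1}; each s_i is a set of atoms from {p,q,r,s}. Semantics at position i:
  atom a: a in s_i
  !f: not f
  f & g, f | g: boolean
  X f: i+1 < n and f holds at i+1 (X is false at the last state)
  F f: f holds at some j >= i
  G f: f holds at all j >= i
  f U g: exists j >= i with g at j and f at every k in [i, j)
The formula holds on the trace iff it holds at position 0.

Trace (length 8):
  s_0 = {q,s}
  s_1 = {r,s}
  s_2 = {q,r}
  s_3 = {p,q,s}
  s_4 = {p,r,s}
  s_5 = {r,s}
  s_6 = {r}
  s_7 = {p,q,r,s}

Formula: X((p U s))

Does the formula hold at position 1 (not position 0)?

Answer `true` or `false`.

Answer: false

Derivation:
s_0={q,s}: X((p U s))=True (p U s)=True p=False s=True
s_1={r,s}: X((p U s))=False (p U s)=True p=False s=True
s_2={q,r}: X((p U s))=True (p U s)=False p=False s=False
s_3={p,q,s}: X((p U s))=True (p U s)=True p=True s=True
s_4={p,r,s}: X((p U s))=True (p U s)=True p=True s=True
s_5={r,s}: X((p U s))=False (p U s)=True p=False s=True
s_6={r}: X((p U s))=True (p U s)=False p=False s=False
s_7={p,q,r,s}: X((p U s))=False (p U s)=True p=True s=True
Evaluating at position 1: result = False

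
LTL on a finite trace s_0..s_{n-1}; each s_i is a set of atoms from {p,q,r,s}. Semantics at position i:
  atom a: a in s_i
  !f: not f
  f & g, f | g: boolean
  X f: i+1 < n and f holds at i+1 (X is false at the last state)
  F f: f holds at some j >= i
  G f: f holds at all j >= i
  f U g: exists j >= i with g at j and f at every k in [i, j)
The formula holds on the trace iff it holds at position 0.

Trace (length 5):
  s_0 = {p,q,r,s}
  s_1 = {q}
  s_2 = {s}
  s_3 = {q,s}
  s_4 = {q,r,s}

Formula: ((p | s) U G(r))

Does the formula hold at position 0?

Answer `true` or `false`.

s_0={p,q,r,s}: ((p | s) U G(r))=False (p | s)=True p=True s=True G(r)=False r=True
s_1={q}: ((p | s) U G(r))=False (p | s)=False p=False s=False G(r)=False r=False
s_2={s}: ((p | s) U G(r))=True (p | s)=True p=False s=True G(r)=False r=False
s_3={q,s}: ((p | s) U G(r))=True (p | s)=True p=False s=True G(r)=False r=False
s_4={q,r,s}: ((p | s) U G(r))=True (p | s)=True p=False s=True G(r)=True r=True

Answer: false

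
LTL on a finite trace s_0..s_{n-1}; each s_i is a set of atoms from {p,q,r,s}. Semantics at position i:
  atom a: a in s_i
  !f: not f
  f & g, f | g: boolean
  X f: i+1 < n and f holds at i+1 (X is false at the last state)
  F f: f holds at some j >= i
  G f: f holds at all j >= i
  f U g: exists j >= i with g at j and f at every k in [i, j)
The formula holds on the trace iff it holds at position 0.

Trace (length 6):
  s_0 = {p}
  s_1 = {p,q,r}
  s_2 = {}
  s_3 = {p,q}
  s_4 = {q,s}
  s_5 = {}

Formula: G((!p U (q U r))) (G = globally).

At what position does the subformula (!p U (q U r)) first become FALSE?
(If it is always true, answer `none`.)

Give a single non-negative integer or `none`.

Answer: 0

Derivation:
s_0={p}: (!p U (q U r))=False !p=False p=True (q U r)=False q=False r=False
s_1={p,q,r}: (!p U (q U r))=True !p=False p=True (q U r)=True q=True r=True
s_2={}: (!p U (q U r))=False !p=True p=False (q U r)=False q=False r=False
s_3={p,q}: (!p U (q U r))=False !p=False p=True (q U r)=False q=True r=False
s_4={q,s}: (!p U (q U r))=False !p=True p=False (q U r)=False q=True r=False
s_5={}: (!p U (q U r))=False !p=True p=False (q U r)=False q=False r=False
G((!p U (q U r))) holds globally = False
First violation at position 0.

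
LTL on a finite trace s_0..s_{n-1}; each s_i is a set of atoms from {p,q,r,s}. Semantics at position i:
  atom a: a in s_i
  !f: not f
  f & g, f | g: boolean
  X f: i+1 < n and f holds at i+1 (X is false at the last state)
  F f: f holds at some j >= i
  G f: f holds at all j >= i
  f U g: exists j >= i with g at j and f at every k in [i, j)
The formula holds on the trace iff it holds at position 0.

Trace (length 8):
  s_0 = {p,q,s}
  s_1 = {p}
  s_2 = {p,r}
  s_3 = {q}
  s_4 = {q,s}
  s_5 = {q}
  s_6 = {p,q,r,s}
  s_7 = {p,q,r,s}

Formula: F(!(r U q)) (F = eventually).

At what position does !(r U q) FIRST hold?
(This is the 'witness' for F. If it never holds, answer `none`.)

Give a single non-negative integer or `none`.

Answer: 1

Derivation:
s_0={p,q,s}: !(r U q)=False (r U q)=True r=False q=True
s_1={p}: !(r U q)=True (r U q)=False r=False q=False
s_2={p,r}: !(r U q)=False (r U q)=True r=True q=False
s_3={q}: !(r U q)=False (r U q)=True r=False q=True
s_4={q,s}: !(r U q)=False (r U q)=True r=False q=True
s_5={q}: !(r U q)=False (r U q)=True r=False q=True
s_6={p,q,r,s}: !(r U q)=False (r U q)=True r=True q=True
s_7={p,q,r,s}: !(r U q)=False (r U q)=True r=True q=True
F(!(r U q)) holds; first witness at position 1.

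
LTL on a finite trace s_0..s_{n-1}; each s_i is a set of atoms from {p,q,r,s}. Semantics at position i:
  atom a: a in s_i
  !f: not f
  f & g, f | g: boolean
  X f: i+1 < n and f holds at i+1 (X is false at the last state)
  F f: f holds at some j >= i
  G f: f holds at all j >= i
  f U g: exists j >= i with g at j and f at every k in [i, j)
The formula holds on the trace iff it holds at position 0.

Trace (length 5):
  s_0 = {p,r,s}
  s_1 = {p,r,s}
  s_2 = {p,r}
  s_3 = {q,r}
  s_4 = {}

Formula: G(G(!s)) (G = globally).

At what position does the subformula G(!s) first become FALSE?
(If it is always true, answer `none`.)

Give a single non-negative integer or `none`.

s_0={p,r,s}: G(!s)=False !s=False s=True
s_1={p,r,s}: G(!s)=False !s=False s=True
s_2={p,r}: G(!s)=True !s=True s=False
s_3={q,r}: G(!s)=True !s=True s=False
s_4={}: G(!s)=True !s=True s=False
G(G(!s)) holds globally = False
First violation at position 0.

Answer: 0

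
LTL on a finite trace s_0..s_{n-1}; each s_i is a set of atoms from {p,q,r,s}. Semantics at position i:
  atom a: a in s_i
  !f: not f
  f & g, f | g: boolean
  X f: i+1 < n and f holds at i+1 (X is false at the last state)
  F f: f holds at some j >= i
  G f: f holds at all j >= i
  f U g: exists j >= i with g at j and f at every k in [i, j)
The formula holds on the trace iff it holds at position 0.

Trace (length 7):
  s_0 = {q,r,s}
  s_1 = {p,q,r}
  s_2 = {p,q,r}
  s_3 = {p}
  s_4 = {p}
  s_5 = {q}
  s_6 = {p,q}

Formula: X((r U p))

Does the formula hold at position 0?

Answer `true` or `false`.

Answer: true

Derivation:
s_0={q,r,s}: X((r U p))=True (r U p)=True r=True p=False
s_1={p,q,r}: X((r U p))=True (r U p)=True r=True p=True
s_2={p,q,r}: X((r U p))=True (r U p)=True r=True p=True
s_3={p}: X((r U p))=True (r U p)=True r=False p=True
s_4={p}: X((r U p))=False (r U p)=True r=False p=True
s_5={q}: X((r U p))=True (r U p)=False r=False p=False
s_6={p,q}: X((r U p))=False (r U p)=True r=False p=True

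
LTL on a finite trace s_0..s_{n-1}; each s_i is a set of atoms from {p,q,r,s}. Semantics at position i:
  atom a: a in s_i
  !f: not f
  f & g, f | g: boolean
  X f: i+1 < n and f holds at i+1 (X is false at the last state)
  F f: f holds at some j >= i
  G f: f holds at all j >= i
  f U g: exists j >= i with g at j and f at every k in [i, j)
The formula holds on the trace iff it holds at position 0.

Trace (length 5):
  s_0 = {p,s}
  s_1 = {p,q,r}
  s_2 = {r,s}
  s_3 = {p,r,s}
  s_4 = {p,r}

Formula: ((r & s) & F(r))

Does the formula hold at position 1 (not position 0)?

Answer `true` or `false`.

s_0={p,s}: ((r & s) & F(r))=False (r & s)=False r=False s=True F(r)=True
s_1={p,q,r}: ((r & s) & F(r))=False (r & s)=False r=True s=False F(r)=True
s_2={r,s}: ((r & s) & F(r))=True (r & s)=True r=True s=True F(r)=True
s_3={p,r,s}: ((r & s) & F(r))=True (r & s)=True r=True s=True F(r)=True
s_4={p,r}: ((r & s) & F(r))=False (r & s)=False r=True s=False F(r)=True
Evaluating at position 1: result = False

Answer: false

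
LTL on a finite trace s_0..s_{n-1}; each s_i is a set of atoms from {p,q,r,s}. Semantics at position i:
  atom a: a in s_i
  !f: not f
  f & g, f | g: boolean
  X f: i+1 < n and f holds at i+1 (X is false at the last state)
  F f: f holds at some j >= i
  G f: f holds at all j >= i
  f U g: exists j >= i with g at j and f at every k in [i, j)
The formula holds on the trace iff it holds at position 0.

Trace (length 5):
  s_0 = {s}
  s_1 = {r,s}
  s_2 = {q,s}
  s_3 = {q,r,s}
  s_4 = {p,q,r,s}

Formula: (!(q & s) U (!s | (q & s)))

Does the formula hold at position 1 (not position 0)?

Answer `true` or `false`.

s_0={s}: (!(q & s) U (!s | (q & s)))=True !(q & s)=True (q & s)=False q=False s=True (!s | (q & s))=False !s=False
s_1={r,s}: (!(q & s) U (!s | (q & s)))=True !(q & s)=True (q & s)=False q=False s=True (!s | (q & s))=False !s=False
s_2={q,s}: (!(q & s) U (!s | (q & s)))=True !(q & s)=False (q & s)=True q=True s=True (!s | (q & s))=True !s=False
s_3={q,r,s}: (!(q & s) U (!s | (q & s)))=True !(q & s)=False (q & s)=True q=True s=True (!s | (q & s))=True !s=False
s_4={p,q,r,s}: (!(q & s) U (!s | (q & s)))=True !(q & s)=False (q & s)=True q=True s=True (!s | (q & s))=True !s=False
Evaluating at position 1: result = True

Answer: true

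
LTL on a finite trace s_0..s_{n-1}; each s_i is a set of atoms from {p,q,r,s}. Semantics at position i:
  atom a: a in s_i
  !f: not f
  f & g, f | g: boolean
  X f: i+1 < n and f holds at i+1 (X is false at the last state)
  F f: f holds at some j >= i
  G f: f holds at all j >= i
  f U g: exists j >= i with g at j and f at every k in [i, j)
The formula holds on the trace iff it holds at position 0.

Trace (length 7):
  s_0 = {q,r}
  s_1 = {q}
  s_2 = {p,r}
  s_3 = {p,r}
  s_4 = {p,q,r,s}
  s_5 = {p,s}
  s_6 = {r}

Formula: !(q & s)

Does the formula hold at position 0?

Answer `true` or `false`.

s_0={q,r}: !(q & s)=True (q & s)=False q=True s=False
s_1={q}: !(q & s)=True (q & s)=False q=True s=False
s_2={p,r}: !(q & s)=True (q & s)=False q=False s=False
s_3={p,r}: !(q & s)=True (q & s)=False q=False s=False
s_4={p,q,r,s}: !(q & s)=False (q & s)=True q=True s=True
s_5={p,s}: !(q & s)=True (q & s)=False q=False s=True
s_6={r}: !(q & s)=True (q & s)=False q=False s=False

Answer: true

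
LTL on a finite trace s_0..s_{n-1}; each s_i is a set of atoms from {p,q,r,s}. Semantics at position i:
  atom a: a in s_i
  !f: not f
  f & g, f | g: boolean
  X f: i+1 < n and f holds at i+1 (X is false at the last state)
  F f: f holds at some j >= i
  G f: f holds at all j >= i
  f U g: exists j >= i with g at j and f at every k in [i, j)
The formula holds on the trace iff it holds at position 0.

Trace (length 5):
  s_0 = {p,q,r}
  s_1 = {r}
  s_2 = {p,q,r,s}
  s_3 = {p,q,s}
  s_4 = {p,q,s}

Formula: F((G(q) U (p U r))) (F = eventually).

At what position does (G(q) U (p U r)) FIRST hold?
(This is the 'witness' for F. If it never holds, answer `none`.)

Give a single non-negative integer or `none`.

Answer: 0

Derivation:
s_0={p,q,r}: (G(q) U (p U r))=True G(q)=False q=True (p U r)=True p=True r=True
s_1={r}: (G(q) U (p U r))=True G(q)=False q=False (p U r)=True p=False r=True
s_2={p,q,r,s}: (G(q) U (p U r))=True G(q)=True q=True (p U r)=True p=True r=True
s_3={p,q,s}: (G(q) U (p U r))=False G(q)=True q=True (p U r)=False p=True r=False
s_4={p,q,s}: (G(q) U (p U r))=False G(q)=True q=True (p U r)=False p=True r=False
F((G(q) U (p U r))) holds; first witness at position 0.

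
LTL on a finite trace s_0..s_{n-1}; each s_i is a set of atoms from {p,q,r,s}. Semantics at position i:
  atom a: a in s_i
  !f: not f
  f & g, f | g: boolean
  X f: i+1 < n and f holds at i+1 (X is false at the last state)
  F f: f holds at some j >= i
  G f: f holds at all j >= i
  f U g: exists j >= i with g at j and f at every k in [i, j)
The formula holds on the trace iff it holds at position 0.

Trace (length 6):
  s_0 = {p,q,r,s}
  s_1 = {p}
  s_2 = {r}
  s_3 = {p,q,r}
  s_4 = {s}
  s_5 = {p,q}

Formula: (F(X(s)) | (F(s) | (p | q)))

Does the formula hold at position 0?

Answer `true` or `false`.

s_0={p,q,r,s}: (F(X(s)) | (F(s) | (p | q)))=True F(X(s))=True X(s)=False s=True (F(s) | (p | q))=True F(s)=True (p | q)=True p=True q=True
s_1={p}: (F(X(s)) | (F(s) | (p | q)))=True F(X(s))=True X(s)=False s=False (F(s) | (p | q))=True F(s)=True (p | q)=True p=True q=False
s_2={r}: (F(X(s)) | (F(s) | (p | q)))=True F(X(s))=True X(s)=False s=False (F(s) | (p | q))=True F(s)=True (p | q)=False p=False q=False
s_3={p,q,r}: (F(X(s)) | (F(s) | (p | q)))=True F(X(s))=True X(s)=True s=False (F(s) | (p | q))=True F(s)=True (p | q)=True p=True q=True
s_4={s}: (F(X(s)) | (F(s) | (p | q)))=True F(X(s))=False X(s)=False s=True (F(s) | (p | q))=True F(s)=True (p | q)=False p=False q=False
s_5={p,q}: (F(X(s)) | (F(s) | (p | q)))=True F(X(s))=False X(s)=False s=False (F(s) | (p | q))=True F(s)=False (p | q)=True p=True q=True

Answer: true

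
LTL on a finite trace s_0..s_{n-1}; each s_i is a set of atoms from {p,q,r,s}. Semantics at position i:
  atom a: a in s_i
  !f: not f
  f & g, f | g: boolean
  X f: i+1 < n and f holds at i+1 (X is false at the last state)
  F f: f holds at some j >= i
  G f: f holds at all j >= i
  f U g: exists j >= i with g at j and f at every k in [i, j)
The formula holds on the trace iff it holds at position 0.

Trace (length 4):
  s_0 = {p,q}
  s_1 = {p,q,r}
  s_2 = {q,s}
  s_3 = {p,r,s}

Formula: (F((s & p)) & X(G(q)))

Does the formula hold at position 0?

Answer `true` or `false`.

Answer: false

Derivation:
s_0={p,q}: (F((s & p)) & X(G(q)))=False F((s & p))=True (s & p)=False s=False p=True X(G(q))=False G(q)=False q=True
s_1={p,q,r}: (F((s & p)) & X(G(q)))=False F((s & p))=True (s & p)=False s=False p=True X(G(q))=False G(q)=False q=True
s_2={q,s}: (F((s & p)) & X(G(q)))=False F((s & p))=True (s & p)=False s=True p=False X(G(q))=False G(q)=False q=True
s_3={p,r,s}: (F((s & p)) & X(G(q)))=False F((s & p))=True (s & p)=True s=True p=True X(G(q))=False G(q)=False q=False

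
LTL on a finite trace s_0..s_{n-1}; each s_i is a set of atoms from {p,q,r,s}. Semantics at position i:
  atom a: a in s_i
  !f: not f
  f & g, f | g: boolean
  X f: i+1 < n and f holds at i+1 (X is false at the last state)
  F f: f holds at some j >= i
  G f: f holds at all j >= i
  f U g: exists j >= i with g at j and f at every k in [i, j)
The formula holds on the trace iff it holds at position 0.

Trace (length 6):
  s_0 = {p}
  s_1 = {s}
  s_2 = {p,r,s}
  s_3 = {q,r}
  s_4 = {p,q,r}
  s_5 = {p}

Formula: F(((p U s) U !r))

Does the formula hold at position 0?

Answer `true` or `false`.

Answer: true

Derivation:
s_0={p}: F(((p U s) U !r))=True ((p U s) U !r)=True (p U s)=True p=True s=False !r=True r=False
s_1={s}: F(((p U s) U !r))=True ((p U s) U !r)=True (p U s)=True p=False s=True !r=True r=False
s_2={p,r,s}: F(((p U s) U !r))=True ((p U s) U !r)=False (p U s)=True p=True s=True !r=False r=True
s_3={q,r}: F(((p U s) U !r))=True ((p U s) U !r)=False (p U s)=False p=False s=False !r=False r=True
s_4={p,q,r}: F(((p U s) U !r))=True ((p U s) U !r)=False (p U s)=False p=True s=False !r=False r=True
s_5={p}: F(((p U s) U !r))=True ((p U s) U !r)=True (p U s)=False p=True s=False !r=True r=False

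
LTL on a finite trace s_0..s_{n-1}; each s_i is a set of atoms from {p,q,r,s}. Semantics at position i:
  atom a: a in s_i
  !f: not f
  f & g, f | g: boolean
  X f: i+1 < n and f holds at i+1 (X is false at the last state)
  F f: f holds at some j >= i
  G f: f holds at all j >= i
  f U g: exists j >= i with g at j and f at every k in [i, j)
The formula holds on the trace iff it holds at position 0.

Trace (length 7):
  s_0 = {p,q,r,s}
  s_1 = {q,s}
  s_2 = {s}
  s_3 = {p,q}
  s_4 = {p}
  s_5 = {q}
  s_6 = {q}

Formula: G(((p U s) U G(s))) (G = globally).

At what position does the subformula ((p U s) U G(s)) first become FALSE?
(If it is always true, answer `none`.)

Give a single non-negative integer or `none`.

s_0={p,q,r,s}: ((p U s) U G(s))=False (p U s)=True p=True s=True G(s)=False
s_1={q,s}: ((p U s) U G(s))=False (p U s)=True p=False s=True G(s)=False
s_2={s}: ((p U s) U G(s))=False (p U s)=True p=False s=True G(s)=False
s_3={p,q}: ((p U s) U G(s))=False (p U s)=False p=True s=False G(s)=False
s_4={p}: ((p U s) U G(s))=False (p U s)=False p=True s=False G(s)=False
s_5={q}: ((p U s) U G(s))=False (p U s)=False p=False s=False G(s)=False
s_6={q}: ((p U s) U G(s))=False (p U s)=False p=False s=False G(s)=False
G(((p U s) U G(s))) holds globally = False
First violation at position 0.

Answer: 0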